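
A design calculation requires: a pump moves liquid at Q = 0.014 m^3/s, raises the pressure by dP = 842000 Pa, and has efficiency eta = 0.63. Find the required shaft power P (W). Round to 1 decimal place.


P = Q * dP / eta
P = 0.014 * 842000 / 0.63
P = 11788.0 / 0.63
P = 18711.1 W


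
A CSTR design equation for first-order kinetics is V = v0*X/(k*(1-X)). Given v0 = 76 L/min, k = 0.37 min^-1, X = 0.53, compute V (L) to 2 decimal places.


V = v0 * X / (k * (1 - X))
V = 76 * 0.53 / (0.37 * (1 - 0.53))
V = 40.28 / (0.37 * 0.47)
V = 40.28 / 0.1739
V = 231.63 L


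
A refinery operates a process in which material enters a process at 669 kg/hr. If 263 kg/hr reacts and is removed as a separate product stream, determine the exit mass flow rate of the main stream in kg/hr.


Steady-state mass balance on the main outlet: F_out = F_in - F_removed
F_out = 669 - 263
F_out = 406 kg/hr


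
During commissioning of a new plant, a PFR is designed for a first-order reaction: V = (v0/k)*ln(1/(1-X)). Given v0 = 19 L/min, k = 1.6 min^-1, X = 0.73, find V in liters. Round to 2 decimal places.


V = (v0/k) * ln(1/(1-X))
V = (19/1.6) * ln(1/(1-0.73))
V = 11.875 * ln(3.703704)
V = 11.875 * 1.309333
V = 15.55 L


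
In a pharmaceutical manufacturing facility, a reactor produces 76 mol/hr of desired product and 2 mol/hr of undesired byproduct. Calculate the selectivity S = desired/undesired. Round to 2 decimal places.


S = desired product rate / undesired product rate
S = 76 / 2
S = 38.00


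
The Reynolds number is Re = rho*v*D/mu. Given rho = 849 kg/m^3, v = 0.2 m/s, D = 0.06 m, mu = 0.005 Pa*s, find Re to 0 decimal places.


Re = rho * v * D / mu
Re = 849 * 0.2 * 0.06 / 0.005
Re = 10.188 / 0.005
Re = 2038


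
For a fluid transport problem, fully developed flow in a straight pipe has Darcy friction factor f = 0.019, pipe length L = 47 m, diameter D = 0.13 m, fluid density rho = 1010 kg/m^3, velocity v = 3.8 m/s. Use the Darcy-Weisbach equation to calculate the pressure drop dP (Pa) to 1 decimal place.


dP = f * (L/D) * (rho*v^2/2)
dP = 0.019 * (47/0.13) * (1010*3.8^2/2)
L/D = 361.53846154
rho*v^2/2 = 1010*14.44/2 = 7292.2
dP = 0.019 * 361.53846154 * 7292.2
dP = 50091.8 Pa


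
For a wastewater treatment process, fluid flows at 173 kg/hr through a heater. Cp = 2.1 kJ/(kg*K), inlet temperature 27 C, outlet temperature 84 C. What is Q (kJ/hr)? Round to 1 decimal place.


Q = m_dot * Cp * (T2 - T1)
Q = 173 * 2.1 * (84 - 27)
Q = 173 * 2.1 * 57
Q = 20708.1 kJ/hr


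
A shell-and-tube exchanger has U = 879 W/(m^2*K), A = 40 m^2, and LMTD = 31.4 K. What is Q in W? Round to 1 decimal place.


Q = U * A * LMTD
Q = 879 * 40 * 31.4
Q = 1104024.0 W


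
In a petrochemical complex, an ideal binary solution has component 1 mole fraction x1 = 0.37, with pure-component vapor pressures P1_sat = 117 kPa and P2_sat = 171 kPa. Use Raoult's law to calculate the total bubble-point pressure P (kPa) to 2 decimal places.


P = x1*P1_sat + x2*P2_sat
x2 = 1 - x1 = 1 - 0.37 = 0.63
P = 0.37*117 + 0.63*171
P = 43.29 + 107.73
P = 151.02 kPa


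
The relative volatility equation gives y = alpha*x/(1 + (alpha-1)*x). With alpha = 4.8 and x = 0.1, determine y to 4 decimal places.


y = alpha*x / (1 + (alpha-1)*x)
y = 4.8*0.1 / (1 + (4.8-1)*0.1)
y = 0.48 / (1 + 0.38)
y = 0.48 / 1.38
y = 0.3478


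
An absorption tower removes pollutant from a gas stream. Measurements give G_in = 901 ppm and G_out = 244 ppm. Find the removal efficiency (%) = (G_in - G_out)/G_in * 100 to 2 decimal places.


Efficiency = (G_in - G_out) / G_in * 100%
Efficiency = (901 - 244) / 901 * 100
Efficiency = 657 / 901 * 100
Efficiency = 72.92%


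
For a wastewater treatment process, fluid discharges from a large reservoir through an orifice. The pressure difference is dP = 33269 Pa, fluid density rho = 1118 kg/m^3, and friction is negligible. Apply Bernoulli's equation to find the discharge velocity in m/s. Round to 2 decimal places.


v = sqrt(2*dP/rho)
v = sqrt(2*33269/1118)
v = sqrt(59.515206)
v = 7.71 m/s


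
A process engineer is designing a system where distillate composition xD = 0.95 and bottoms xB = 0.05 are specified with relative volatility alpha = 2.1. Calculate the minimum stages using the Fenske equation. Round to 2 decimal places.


N_min = ln((xD*(1-xB))/(xB*(1-xD))) / ln(alpha)
Numerator inside ln: 0.9025 / 0.0025 = 361.0
ln(361.0) = 5.888878
ln(alpha) = ln(2.1) = 0.741937
N_min = 5.888878 / 0.741937 = 7.94


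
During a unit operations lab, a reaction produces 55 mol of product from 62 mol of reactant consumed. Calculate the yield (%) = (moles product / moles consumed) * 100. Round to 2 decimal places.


Yield = (moles product / moles consumed) * 100%
Yield = (55 / 62) * 100
Yield = 0.8871 * 100
Yield = 88.71%


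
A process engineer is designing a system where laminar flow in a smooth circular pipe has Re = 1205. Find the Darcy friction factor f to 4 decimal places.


f = 64 / Re
f = 64 / 1205
f = 0.0531


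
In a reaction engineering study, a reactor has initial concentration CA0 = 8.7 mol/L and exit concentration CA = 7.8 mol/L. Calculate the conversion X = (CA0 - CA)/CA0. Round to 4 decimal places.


X = (CA0 - CA) / CA0
X = (8.7 - 7.8) / 8.7
X = 0.9 / 8.7
X = 0.1034


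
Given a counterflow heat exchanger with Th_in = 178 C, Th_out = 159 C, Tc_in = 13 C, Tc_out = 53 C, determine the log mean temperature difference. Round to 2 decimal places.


dT1 = Th_in - Tc_out = 178 - 53 = 125
dT2 = Th_out - Tc_in = 159 - 13 = 146
LMTD = (dT1 - dT2) / ln(dT1/dT2)
LMTD = (125 - 146) / ln(125/146)
LMTD = 135.23 K


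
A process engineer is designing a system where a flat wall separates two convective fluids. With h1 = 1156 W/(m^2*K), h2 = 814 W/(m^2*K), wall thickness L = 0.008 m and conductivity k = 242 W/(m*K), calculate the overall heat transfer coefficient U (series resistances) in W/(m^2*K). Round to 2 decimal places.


1/U = 1/h1 + L/k + 1/h2
1/U = 1/1156 + 0.008/242 + 1/814
1/U = 0.0008650519 + 3.30579e-05 + 0.0012285012
1/U = 0.002126611
U = 470.23 W/(m^2*K)


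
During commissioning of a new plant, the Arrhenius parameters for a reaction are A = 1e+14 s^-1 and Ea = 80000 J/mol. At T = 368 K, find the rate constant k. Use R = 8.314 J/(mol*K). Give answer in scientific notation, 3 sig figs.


k = A * exp(-Ea/(R*T))
k = 1e+14 * exp(-80000 / (8.314 * 368))
k = 1e+14 * exp(-26.147619)
k = 4.41e+02


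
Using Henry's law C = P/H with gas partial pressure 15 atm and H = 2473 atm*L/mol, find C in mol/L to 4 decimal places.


C = P / H
C = 15 / 2473
C = 0.0061 mol/L


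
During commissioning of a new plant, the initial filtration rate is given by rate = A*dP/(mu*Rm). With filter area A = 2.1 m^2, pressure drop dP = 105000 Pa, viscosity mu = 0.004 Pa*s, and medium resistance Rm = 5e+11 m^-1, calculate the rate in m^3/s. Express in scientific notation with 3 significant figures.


rate = A * dP / (mu * Rm)
rate = 2.1 * 105000 / (0.004 * 5e+11)
rate = 220500.0 / 2.000e+09
rate = 1.10e-04 m^3/s


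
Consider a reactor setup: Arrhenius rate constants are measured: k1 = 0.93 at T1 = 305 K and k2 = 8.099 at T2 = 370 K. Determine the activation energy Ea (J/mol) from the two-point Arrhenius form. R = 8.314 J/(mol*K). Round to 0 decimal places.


Ea = R * ln(k2/k1) / (1/T1 - 1/T2)
ln(k2/k1) = ln(8.099/0.93) = 2.1643113
1/T1 - 1/T2 = 1/305 - 1/370 = 0.000575985822
Ea = 8.314 * 2.1643113 / 0.000575985822
Ea = 31240 J/mol


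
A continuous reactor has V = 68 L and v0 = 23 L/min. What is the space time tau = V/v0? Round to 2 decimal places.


tau = V / v0
tau = 68 / 23
tau = 2.96 min


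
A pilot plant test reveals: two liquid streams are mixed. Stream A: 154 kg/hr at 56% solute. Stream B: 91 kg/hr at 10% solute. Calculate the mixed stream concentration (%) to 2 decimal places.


Mass balance on solute: F1*x1 + F2*x2 = F3*x3
F3 = F1 + F2 = 154 + 91 = 245 kg/hr
x3 = (F1*x1 + F2*x2)/F3
x3 = (154*0.56 + 91*0.1) / 245
x3 = 38.91%


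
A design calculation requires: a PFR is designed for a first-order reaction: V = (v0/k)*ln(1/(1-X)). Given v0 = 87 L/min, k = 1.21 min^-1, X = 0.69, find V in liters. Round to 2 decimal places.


V = (v0/k) * ln(1/(1-X))
V = (87/1.21) * ln(1/(1-0.69))
V = 71.900826 * ln(3.225806)
V = 71.900826 * 1.171183
V = 84.21 L


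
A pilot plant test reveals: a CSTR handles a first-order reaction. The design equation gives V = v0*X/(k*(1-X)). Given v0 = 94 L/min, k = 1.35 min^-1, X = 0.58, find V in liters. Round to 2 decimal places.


V = v0 * X / (k * (1 - X))
V = 94 * 0.58 / (1.35 * (1 - 0.58))
V = 54.52 / (1.35 * 0.42)
V = 54.52 / 0.567
V = 96.16 L


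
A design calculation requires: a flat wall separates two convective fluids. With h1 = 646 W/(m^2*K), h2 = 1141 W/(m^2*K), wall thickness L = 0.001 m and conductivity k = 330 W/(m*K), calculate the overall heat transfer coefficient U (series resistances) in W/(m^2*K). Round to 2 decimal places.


1/U = 1/h1 + L/k + 1/h2
1/U = 1/646 + 0.001/330 + 1/1141
1/U = 0.0015479876 + 3.0303e-06 + 0.0008764242
1/U = 0.0024274421
U = 411.96 W/(m^2*K)


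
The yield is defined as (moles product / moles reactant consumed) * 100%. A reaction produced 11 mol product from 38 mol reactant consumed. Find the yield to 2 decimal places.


Yield = (moles product / moles consumed) * 100%
Yield = (11 / 38) * 100
Yield = 0.2895 * 100
Yield = 28.95%


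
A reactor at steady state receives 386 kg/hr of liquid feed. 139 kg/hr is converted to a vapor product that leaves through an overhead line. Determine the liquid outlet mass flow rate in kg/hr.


Steady-state mass balance on the main outlet: F_out = F_in - F_removed
F_out = 386 - 139
F_out = 247 kg/hr


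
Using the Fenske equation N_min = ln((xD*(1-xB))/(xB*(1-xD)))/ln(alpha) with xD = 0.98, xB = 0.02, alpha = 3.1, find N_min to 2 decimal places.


N_min = ln((xD*(1-xB))/(xB*(1-xD))) / ln(alpha)
Numerator inside ln: 0.9604 / 0.0004 = 2401.0
ln(2401.0) = 7.783641
ln(alpha) = ln(3.1) = 1.131402
N_min = 7.783641 / 1.131402 = 6.88


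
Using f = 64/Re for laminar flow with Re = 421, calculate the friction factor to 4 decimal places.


f = 64 / Re
f = 64 / 421
f = 0.1520


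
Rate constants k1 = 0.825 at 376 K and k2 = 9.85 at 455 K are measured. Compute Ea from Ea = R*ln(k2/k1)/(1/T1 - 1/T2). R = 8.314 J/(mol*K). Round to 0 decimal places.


Ea = R * ln(k2/k1) / (1/T1 - 1/T2)
ln(k2/k1) = ln(9.85/0.825) = 2.4798433
1/T1 - 1/T2 = 1/376 - 1/455 = 0.00046177227
Ea = 8.314 * 2.4798433 / 0.00046177227
Ea = 44648 J/mol


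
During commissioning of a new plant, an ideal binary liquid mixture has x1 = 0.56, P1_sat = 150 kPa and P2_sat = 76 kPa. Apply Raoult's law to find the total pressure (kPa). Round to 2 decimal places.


P = x1*P1_sat + x2*P2_sat
x2 = 1 - x1 = 1 - 0.56 = 0.44
P = 0.56*150 + 0.44*76
P = 84.0 + 33.44
P = 117.44 kPa


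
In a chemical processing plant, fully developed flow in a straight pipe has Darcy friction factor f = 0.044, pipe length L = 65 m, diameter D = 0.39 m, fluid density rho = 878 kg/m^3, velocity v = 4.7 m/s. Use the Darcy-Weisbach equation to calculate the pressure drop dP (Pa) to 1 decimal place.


dP = f * (L/D) * (rho*v^2/2)
dP = 0.044 * (65/0.39) * (878*4.7^2/2)
L/D = 166.66666667
rho*v^2/2 = 878*22.09/2 = 9697.51
dP = 0.044 * 166.66666667 * 9697.51
dP = 71115.1 Pa


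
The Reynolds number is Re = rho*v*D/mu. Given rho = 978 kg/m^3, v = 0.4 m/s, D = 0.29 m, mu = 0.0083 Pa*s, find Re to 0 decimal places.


Re = rho * v * D / mu
Re = 978 * 0.4 * 0.29 / 0.0083
Re = 113.448 / 0.0083
Re = 13668


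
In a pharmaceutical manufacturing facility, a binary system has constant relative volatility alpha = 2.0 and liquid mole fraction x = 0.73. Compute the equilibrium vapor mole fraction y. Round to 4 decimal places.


y = alpha*x / (1 + (alpha-1)*x)
y = 2.0*0.73 / (1 + (2.0-1)*0.73)
y = 1.46 / (1 + 0.73)
y = 1.46 / 1.73
y = 0.8439


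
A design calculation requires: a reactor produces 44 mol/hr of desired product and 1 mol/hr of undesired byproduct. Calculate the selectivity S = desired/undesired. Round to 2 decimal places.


S = desired product rate / undesired product rate
S = 44 / 1
S = 44.00


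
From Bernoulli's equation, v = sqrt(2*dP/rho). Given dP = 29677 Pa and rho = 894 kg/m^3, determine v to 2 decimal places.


v = sqrt(2*dP/rho)
v = sqrt(2*29677/894)
v = sqrt(66.391499)
v = 8.15 m/s


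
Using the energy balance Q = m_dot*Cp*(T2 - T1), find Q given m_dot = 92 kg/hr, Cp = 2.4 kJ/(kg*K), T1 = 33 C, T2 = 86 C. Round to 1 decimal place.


Q = m_dot * Cp * (T2 - T1)
Q = 92 * 2.4 * (86 - 33)
Q = 92 * 2.4 * 53
Q = 11702.4 kJ/hr


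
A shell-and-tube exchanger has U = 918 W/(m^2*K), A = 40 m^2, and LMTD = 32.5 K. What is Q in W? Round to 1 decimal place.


Q = U * A * LMTD
Q = 918 * 40 * 32.5
Q = 1193400.0 W


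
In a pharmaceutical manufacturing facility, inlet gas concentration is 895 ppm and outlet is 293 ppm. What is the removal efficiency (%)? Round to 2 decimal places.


Efficiency = (G_in - G_out) / G_in * 100%
Efficiency = (895 - 293) / 895 * 100
Efficiency = 602 / 895 * 100
Efficiency = 67.26%


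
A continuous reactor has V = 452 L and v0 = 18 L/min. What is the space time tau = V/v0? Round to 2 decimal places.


tau = V / v0
tau = 452 / 18
tau = 25.11 min


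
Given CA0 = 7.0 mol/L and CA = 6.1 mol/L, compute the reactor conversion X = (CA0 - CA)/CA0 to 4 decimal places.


X = (CA0 - CA) / CA0
X = (7.0 - 6.1) / 7.0
X = 0.9 / 7.0
X = 0.1286


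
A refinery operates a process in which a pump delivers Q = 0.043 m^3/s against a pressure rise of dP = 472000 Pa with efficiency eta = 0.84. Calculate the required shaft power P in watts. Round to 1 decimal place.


P = Q * dP / eta
P = 0.043 * 472000 / 0.84
P = 20296.0 / 0.84
P = 24161.9 W


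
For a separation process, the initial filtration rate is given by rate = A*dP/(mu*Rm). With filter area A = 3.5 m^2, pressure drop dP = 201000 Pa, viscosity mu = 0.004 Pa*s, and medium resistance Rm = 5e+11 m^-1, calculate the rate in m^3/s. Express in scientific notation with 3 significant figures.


rate = A * dP / (mu * Rm)
rate = 3.5 * 201000 / (0.004 * 5e+11)
rate = 703500.0 / 2.000e+09
rate = 3.52e-04 m^3/s


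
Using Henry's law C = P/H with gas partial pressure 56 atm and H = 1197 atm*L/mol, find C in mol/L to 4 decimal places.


C = P / H
C = 56 / 1197
C = 0.0468 mol/L


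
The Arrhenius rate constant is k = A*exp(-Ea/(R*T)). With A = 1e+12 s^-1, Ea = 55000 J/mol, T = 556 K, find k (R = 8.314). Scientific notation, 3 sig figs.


k = A * exp(-Ea/(R*T))
k = 1e+12 * exp(-55000 / (8.314 * 556))
k = 1e+12 * exp(-11.898107)
k = 6.80e+06


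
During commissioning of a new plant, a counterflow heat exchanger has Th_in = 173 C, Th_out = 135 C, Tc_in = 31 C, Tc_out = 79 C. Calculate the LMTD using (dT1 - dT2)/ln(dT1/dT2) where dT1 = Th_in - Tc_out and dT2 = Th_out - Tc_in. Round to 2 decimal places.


dT1 = Th_in - Tc_out = 173 - 79 = 94
dT2 = Th_out - Tc_in = 135 - 31 = 104
LMTD = (dT1 - dT2) / ln(dT1/dT2)
LMTD = (94 - 104) / ln(94/104)
LMTD = 98.92 K


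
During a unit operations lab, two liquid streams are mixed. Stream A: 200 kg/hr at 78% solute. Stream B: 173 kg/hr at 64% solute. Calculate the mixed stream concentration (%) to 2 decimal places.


Mass balance on solute: F1*x1 + F2*x2 = F3*x3
F3 = F1 + F2 = 200 + 173 = 373 kg/hr
x3 = (F1*x1 + F2*x2)/F3
x3 = (200*0.78 + 173*0.64) / 373
x3 = 71.51%


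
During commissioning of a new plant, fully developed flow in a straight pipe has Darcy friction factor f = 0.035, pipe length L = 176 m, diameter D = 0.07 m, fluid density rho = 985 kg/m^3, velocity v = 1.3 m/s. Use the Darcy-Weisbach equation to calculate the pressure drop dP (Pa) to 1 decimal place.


dP = f * (L/D) * (rho*v^2/2)
dP = 0.035 * (176/0.07) * (985*1.3^2/2)
L/D = 2514.28571429
rho*v^2/2 = 985*1.69/2 = 832.325
dP = 0.035 * 2514.28571429 * 832.325
dP = 73244.6 Pa


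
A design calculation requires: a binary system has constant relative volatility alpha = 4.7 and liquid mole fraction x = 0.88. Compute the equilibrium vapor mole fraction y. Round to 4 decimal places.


y = alpha*x / (1 + (alpha-1)*x)
y = 4.7*0.88 / (1 + (4.7-1)*0.88)
y = 4.136 / (1 + 3.256)
y = 4.136 / 4.256
y = 0.9718


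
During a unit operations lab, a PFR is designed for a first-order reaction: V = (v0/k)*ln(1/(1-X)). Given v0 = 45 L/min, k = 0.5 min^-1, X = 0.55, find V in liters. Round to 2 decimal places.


V = (v0/k) * ln(1/(1-X))
V = (45/0.5) * ln(1/(1-0.55))
V = 90.0 * ln(2.222222)
V = 90.0 * 0.798508
V = 71.87 L


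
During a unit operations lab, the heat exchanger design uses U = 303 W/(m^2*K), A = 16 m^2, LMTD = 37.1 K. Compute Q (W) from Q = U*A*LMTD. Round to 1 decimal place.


Q = U * A * LMTD
Q = 303 * 16 * 37.1
Q = 179860.8 W


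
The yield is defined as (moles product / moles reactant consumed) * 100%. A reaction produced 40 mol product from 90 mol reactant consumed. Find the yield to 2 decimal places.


Yield = (moles product / moles consumed) * 100%
Yield = (40 / 90) * 100
Yield = 0.4444 * 100
Yield = 44.44%


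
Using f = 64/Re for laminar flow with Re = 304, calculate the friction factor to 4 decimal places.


f = 64 / Re
f = 64 / 304
f = 0.2105


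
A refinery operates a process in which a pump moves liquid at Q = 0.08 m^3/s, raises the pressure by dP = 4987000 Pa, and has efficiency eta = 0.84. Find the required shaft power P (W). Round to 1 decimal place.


P = Q * dP / eta
P = 0.08 * 4987000 / 0.84
P = 398960.0 / 0.84
P = 474952.4 W


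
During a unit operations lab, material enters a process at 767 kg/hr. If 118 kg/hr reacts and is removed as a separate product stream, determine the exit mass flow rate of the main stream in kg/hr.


Steady-state mass balance on the main outlet: F_out = F_in - F_removed
F_out = 767 - 118
F_out = 649 kg/hr


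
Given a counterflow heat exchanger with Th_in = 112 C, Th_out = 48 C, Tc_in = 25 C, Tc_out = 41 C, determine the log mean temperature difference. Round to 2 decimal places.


dT1 = Th_in - Tc_out = 112 - 41 = 71
dT2 = Th_out - Tc_in = 48 - 25 = 23
LMTD = (dT1 - dT2) / ln(dT1/dT2)
LMTD = (71 - 23) / ln(71/23)
LMTD = 42.58 K


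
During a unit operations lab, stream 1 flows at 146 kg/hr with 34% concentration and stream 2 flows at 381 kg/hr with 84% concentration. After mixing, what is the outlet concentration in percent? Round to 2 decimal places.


Mass balance on solute: F1*x1 + F2*x2 = F3*x3
F3 = F1 + F2 = 146 + 381 = 527 kg/hr
x3 = (F1*x1 + F2*x2)/F3
x3 = (146*0.34 + 381*0.84) / 527
x3 = 70.15%


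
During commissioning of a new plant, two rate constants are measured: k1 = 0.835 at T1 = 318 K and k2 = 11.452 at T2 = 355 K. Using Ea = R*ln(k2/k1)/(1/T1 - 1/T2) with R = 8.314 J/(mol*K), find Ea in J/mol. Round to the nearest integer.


Ea = R * ln(k2/k1) / (1/T1 - 1/T2)
ln(k2/k1) = ln(11.452/0.835) = 2.6184879
1/T1 - 1/T2 = 1/318 - 1/355 = 0.00032775268
Ea = 8.314 * 2.6184879 / 0.00032775268
Ea = 66422 J/mol


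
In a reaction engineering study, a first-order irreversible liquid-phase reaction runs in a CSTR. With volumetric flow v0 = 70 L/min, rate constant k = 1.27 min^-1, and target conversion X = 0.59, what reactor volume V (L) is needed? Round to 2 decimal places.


V = v0 * X / (k * (1 - X))
V = 70 * 0.59 / (1.27 * (1 - 0.59))
V = 41.3 / (1.27 * 0.41)
V = 41.3 / 0.5207
V = 79.32 L


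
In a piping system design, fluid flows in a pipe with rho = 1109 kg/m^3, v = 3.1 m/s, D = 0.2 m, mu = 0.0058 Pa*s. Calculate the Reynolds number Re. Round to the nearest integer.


Re = rho * v * D / mu
Re = 1109 * 3.1 * 0.2 / 0.0058
Re = 687.58 / 0.0058
Re = 118548


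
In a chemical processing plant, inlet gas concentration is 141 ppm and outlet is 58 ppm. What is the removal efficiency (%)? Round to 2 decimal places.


Efficiency = (G_in - G_out) / G_in * 100%
Efficiency = (141 - 58) / 141 * 100
Efficiency = 83 / 141 * 100
Efficiency = 58.87%


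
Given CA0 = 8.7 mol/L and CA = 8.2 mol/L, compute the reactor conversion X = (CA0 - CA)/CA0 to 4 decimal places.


X = (CA0 - CA) / CA0
X = (8.7 - 8.2) / 8.7
X = 0.5 / 8.7
X = 0.0575


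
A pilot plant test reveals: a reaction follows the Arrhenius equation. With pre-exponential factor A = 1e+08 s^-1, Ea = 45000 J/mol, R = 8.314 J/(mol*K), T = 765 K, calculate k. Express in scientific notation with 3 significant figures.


k = A * exp(-Ea/(R*T))
k = 1e+08 * exp(-45000 / (8.314 * 765))
k = 1e+08 * exp(-7.075238)
k = 8.46e+04


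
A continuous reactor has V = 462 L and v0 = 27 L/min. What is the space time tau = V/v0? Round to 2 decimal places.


tau = V / v0
tau = 462 / 27
tau = 17.11 min


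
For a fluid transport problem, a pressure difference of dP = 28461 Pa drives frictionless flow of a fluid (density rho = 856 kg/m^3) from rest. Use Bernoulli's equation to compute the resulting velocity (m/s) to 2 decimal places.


v = sqrt(2*dP/rho)
v = sqrt(2*28461/856)
v = sqrt(66.497664)
v = 8.15 m/s


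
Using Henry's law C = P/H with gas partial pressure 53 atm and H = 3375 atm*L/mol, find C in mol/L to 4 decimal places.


C = P / H
C = 53 / 3375
C = 0.0157 mol/L


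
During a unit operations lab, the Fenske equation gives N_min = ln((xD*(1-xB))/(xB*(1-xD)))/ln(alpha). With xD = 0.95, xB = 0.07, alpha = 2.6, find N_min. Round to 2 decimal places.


N_min = ln((xD*(1-xB))/(xB*(1-xD))) / ln(alpha)
Numerator inside ln: 0.8835 / 0.0035 = 252.428571
ln(252.428571) = 5.531128
ln(alpha) = ln(2.6) = 0.955511
N_min = 5.531128 / 0.955511 = 5.79


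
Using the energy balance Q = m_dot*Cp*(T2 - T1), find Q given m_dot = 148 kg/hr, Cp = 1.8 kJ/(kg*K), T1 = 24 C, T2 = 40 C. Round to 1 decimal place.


Q = m_dot * Cp * (T2 - T1)
Q = 148 * 1.8 * (40 - 24)
Q = 148 * 1.8 * 16
Q = 4262.4 kJ/hr


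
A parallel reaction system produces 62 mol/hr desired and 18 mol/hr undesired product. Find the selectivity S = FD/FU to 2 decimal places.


S = desired product rate / undesired product rate
S = 62 / 18
S = 3.44


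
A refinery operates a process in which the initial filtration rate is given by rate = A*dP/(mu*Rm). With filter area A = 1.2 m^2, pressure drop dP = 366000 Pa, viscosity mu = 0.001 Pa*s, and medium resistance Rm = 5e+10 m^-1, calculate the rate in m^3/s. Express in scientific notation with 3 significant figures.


rate = A * dP / (mu * Rm)
rate = 1.2 * 366000 / (0.001 * 5e+10)
rate = 439200.0 / 5.000e+07
rate = 8.78e-03 m^3/s


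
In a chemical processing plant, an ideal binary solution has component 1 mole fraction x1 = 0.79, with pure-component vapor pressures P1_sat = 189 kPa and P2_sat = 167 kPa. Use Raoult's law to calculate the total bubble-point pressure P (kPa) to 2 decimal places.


P = x1*P1_sat + x2*P2_sat
x2 = 1 - x1 = 1 - 0.79 = 0.21
P = 0.79*189 + 0.21*167
P = 149.31 + 35.07
P = 184.38 kPa


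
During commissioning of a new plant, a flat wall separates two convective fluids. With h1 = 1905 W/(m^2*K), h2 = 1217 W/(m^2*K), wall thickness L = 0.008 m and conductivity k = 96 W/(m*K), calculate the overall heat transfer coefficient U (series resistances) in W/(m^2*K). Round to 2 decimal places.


1/U = 1/h1 + L/k + 1/h2
1/U = 1/1905 + 0.008/96 + 1/1217
1/U = 0.0005249344 + 8.33333e-05 + 0.0008216927
1/U = 0.0014299604
U = 699.32 W/(m^2*K)


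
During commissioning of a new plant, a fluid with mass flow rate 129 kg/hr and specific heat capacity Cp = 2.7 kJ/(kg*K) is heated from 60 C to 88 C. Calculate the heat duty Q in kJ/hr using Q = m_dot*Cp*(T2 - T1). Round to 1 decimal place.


Q = m_dot * Cp * (T2 - T1)
Q = 129 * 2.7 * (88 - 60)
Q = 129 * 2.7 * 28
Q = 9752.4 kJ/hr


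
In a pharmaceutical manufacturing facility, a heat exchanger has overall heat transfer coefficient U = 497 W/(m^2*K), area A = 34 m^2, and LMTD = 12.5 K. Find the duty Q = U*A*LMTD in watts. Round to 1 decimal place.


Q = U * A * LMTD
Q = 497 * 34 * 12.5
Q = 211225.0 W


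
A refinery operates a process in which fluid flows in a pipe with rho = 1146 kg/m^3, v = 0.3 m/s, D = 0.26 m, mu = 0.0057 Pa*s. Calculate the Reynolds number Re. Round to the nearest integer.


Re = rho * v * D / mu
Re = 1146 * 0.3 * 0.26 / 0.0057
Re = 89.388 / 0.0057
Re = 15682


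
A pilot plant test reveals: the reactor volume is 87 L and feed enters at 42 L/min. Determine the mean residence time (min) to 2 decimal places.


tau = V / v0
tau = 87 / 42
tau = 2.07 min


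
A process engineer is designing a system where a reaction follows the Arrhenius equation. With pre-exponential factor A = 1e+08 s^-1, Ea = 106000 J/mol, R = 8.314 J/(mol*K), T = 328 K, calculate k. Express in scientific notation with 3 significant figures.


k = A * exp(-Ea/(R*T))
k = 1e+08 * exp(-106000 / (8.314 * 328))
k = 1e+08 * exp(-38.870668)
k = 1.31e-09


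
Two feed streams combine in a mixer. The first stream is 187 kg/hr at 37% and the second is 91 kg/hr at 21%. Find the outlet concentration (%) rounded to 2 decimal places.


Mass balance on solute: F1*x1 + F2*x2 = F3*x3
F3 = F1 + F2 = 187 + 91 = 278 kg/hr
x3 = (F1*x1 + F2*x2)/F3
x3 = (187*0.37 + 91*0.21) / 278
x3 = 31.76%


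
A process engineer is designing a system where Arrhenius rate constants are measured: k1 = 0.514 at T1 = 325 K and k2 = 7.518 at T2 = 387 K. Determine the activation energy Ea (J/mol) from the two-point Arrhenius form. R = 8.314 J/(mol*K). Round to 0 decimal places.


Ea = R * ln(k2/k1) / (1/T1 - 1/T2)
ln(k2/k1) = ln(7.518/0.514) = 2.6828322
1/T1 - 1/T2 = 1/325 - 1/387 = 0.000492943749
Ea = 8.314 * 2.6828322 / 0.000492943749
Ea = 45249 J/mol


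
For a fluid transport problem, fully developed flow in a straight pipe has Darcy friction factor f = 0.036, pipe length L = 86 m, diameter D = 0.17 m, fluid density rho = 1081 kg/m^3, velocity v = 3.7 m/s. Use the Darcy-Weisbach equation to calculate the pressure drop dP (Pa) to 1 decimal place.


dP = f * (L/D) * (rho*v^2/2)
dP = 0.036 * (86/0.17) * (1081*3.7^2/2)
L/D = 505.88235294
rho*v^2/2 = 1081*13.69/2 = 7399.445
dP = 0.036 * 505.88235294 * 7399.445
dP = 134757.0 Pa


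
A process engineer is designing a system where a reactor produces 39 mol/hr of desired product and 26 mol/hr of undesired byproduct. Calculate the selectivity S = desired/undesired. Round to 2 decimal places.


S = desired product rate / undesired product rate
S = 39 / 26
S = 1.50


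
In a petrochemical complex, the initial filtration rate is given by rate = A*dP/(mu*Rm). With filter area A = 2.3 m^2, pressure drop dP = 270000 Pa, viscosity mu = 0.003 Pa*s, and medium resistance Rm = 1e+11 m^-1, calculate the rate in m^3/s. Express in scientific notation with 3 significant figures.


rate = A * dP / (mu * Rm)
rate = 2.3 * 270000 / (0.003 * 1e+11)
rate = 621000.0 / 3.000e+08
rate = 2.07e-03 m^3/s


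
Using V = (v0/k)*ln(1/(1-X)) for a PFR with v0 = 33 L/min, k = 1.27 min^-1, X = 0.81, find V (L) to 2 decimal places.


V = (v0/k) * ln(1/(1-X))
V = (33/1.27) * ln(1/(1-0.81))
V = 25.984252 * ln(5.263158)
V = 25.984252 * 1.660731
V = 43.15 L


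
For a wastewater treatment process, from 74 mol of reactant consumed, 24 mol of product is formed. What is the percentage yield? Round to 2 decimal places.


Yield = (moles product / moles consumed) * 100%
Yield = (24 / 74) * 100
Yield = 0.3243 * 100
Yield = 32.43%


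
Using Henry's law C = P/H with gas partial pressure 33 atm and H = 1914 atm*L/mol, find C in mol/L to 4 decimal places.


C = P / H
C = 33 / 1914
C = 0.0172 mol/L


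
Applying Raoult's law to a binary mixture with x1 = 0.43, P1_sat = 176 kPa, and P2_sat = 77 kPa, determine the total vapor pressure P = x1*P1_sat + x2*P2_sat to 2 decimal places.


P = x1*P1_sat + x2*P2_sat
x2 = 1 - x1 = 1 - 0.43 = 0.57
P = 0.43*176 + 0.57*77
P = 75.68 + 43.89
P = 119.57 kPa


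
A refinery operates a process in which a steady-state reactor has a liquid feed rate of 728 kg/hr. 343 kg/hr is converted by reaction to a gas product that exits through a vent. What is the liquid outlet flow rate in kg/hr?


Steady-state mass balance on the main outlet: F_out = F_in - F_removed
F_out = 728 - 343
F_out = 385 kg/hr


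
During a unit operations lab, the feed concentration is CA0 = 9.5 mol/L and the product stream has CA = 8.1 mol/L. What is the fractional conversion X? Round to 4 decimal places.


X = (CA0 - CA) / CA0
X = (9.5 - 8.1) / 9.5
X = 1.4 / 9.5
X = 0.1474


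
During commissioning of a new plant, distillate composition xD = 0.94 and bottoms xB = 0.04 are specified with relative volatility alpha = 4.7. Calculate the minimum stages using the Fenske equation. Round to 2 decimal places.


N_min = ln((xD*(1-xB))/(xB*(1-xD))) / ln(alpha)
Numerator inside ln: 0.9024 / 0.0024 = 376.0
ln(376.0) = 5.929589
ln(alpha) = ln(4.7) = 1.547563
N_min = 5.929589 / 1.547563 = 3.83


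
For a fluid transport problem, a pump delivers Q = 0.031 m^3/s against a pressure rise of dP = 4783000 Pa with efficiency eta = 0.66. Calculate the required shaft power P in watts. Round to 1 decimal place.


P = Q * dP / eta
P = 0.031 * 4783000 / 0.66
P = 148273.0 / 0.66
P = 224656.1 W


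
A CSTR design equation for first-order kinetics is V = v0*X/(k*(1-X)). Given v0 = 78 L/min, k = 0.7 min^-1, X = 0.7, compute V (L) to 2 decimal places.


V = v0 * X / (k * (1 - X))
V = 78 * 0.7 / (0.7 * (1 - 0.7))
V = 54.6 / (0.7 * 0.3)
V = 54.6 / 0.21
V = 260.00 L


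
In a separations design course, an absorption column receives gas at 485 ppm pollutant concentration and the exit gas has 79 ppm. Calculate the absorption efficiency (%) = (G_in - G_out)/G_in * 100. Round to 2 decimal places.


Efficiency = (G_in - G_out) / G_in * 100%
Efficiency = (485 - 79) / 485 * 100
Efficiency = 406 / 485 * 100
Efficiency = 83.71%


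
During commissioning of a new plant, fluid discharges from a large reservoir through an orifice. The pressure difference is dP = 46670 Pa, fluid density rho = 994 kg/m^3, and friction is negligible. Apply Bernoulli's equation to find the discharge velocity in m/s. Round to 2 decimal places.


v = sqrt(2*dP/rho)
v = sqrt(2*46670/994)
v = sqrt(93.903421)
v = 9.69 m/s


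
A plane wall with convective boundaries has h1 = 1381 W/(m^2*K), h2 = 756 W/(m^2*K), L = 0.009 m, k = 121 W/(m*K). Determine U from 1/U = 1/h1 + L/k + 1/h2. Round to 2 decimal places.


1/U = 1/h1 + L/k + 1/h2
1/U = 1/1381 + 0.009/121 + 1/756
1/U = 0.000724113 + 7.43802e-05 + 0.0013227513
1/U = 0.0021212445
U = 471.42 W/(m^2*K)


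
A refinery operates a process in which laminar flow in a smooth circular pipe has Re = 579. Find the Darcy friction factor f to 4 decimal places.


f = 64 / Re
f = 64 / 579
f = 0.1105


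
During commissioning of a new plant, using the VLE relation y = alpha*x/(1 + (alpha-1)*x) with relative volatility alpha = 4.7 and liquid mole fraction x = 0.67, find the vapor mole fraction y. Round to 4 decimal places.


y = alpha*x / (1 + (alpha-1)*x)
y = 4.7*0.67 / (1 + (4.7-1)*0.67)
y = 3.149 / (1 + 2.479)
y = 3.149 / 3.479
y = 0.9051


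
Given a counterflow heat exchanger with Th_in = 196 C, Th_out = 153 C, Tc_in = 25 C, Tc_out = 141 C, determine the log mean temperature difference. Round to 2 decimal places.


dT1 = Th_in - Tc_out = 196 - 141 = 55
dT2 = Th_out - Tc_in = 153 - 25 = 128
LMTD = (dT1 - dT2) / ln(dT1/dT2)
LMTD = (55 - 128) / ln(55/128)
LMTD = 86.42 K


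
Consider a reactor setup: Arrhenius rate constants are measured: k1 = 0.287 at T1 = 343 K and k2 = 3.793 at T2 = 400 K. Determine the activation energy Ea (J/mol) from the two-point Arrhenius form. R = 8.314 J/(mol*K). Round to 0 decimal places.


Ea = R * ln(k2/k1) / (1/T1 - 1/T2)
ln(k2/k1) = ln(3.793/0.287) = 2.5814303
1/T1 - 1/T2 = 1/343 - 1/400 = 0.000415451895
Ea = 8.314 * 2.5814303 / 0.000415451895
Ea = 51659 J/mol


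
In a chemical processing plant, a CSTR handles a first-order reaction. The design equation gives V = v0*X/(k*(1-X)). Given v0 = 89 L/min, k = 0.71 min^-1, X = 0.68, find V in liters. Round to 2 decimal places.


V = v0 * X / (k * (1 - X))
V = 89 * 0.68 / (0.71 * (1 - 0.68))
V = 60.52 / (0.71 * 0.32)
V = 60.52 / 0.2272
V = 266.37 L


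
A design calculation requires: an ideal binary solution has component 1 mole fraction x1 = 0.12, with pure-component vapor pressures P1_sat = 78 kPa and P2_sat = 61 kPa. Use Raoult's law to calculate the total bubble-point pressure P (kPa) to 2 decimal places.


P = x1*P1_sat + x2*P2_sat
x2 = 1 - x1 = 1 - 0.12 = 0.88
P = 0.12*78 + 0.88*61
P = 9.36 + 53.68
P = 63.04 kPa


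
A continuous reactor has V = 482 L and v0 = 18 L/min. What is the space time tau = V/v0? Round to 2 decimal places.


tau = V / v0
tau = 482 / 18
tau = 26.78 min


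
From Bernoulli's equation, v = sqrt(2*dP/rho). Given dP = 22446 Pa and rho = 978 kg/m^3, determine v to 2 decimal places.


v = sqrt(2*dP/rho)
v = sqrt(2*22446/978)
v = sqrt(45.90184)
v = 6.78 m/s


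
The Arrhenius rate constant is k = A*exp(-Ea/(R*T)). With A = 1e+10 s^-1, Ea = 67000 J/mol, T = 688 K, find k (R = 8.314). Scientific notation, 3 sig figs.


k = A * exp(-Ea/(R*T))
k = 1e+10 * exp(-67000 / (8.314 * 688))
k = 1e+10 * exp(-11.713221)
k = 8.18e+04


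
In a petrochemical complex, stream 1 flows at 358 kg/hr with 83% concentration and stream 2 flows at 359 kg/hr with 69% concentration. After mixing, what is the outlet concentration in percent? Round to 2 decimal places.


Mass balance on solute: F1*x1 + F2*x2 = F3*x3
F3 = F1 + F2 = 358 + 359 = 717 kg/hr
x3 = (F1*x1 + F2*x2)/F3
x3 = (358*0.83 + 359*0.69) / 717
x3 = 75.99%


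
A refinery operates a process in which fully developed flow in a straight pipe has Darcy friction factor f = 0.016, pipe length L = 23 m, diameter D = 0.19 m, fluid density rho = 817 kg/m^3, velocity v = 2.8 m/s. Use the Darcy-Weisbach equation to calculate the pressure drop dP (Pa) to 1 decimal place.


dP = f * (L/D) * (rho*v^2/2)
dP = 0.016 * (23/0.19) * (817*2.8^2/2)
L/D = 121.05263158
rho*v^2/2 = 817*7.84/2 = 3202.64
dP = 0.016 * 121.05263158 * 3202.64
dP = 6203.0 Pa


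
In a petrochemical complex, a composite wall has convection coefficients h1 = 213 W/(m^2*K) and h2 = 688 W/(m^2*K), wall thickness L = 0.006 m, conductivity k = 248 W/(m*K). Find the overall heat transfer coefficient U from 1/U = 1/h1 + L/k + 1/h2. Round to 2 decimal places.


1/U = 1/h1 + L/k + 1/h2
1/U = 1/213 + 0.006/248 + 1/688
1/U = 0.0046948357 + 2.41935e-05 + 0.0014534884
1/U = 0.0061725176
U = 162.01 W/(m^2*K)


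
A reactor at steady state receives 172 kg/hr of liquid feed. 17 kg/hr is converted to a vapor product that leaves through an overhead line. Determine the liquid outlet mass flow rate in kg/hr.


Steady-state mass balance on the main outlet: F_out = F_in - F_removed
F_out = 172 - 17
F_out = 155 kg/hr


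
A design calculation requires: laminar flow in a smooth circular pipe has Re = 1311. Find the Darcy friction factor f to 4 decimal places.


f = 64 / Re
f = 64 / 1311
f = 0.0488


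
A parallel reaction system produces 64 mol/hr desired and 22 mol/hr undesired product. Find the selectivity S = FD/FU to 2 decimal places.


S = desired product rate / undesired product rate
S = 64 / 22
S = 2.91


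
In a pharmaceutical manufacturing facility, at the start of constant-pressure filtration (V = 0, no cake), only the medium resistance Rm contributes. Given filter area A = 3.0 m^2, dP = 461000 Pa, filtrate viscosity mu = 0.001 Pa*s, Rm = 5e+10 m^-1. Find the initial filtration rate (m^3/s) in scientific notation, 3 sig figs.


rate = A * dP / (mu * Rm)
rate = 3.0 * 461000 / (0.001 * 5e+10)
rate = 1383000.0 / 5.000e+07
rate = 2.77e-02 m^3/s


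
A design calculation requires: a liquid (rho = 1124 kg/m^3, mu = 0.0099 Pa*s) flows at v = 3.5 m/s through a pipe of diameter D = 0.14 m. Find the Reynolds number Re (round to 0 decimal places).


Re = rho * v * D / mu
Re = 1124 * 3.5 * 0.14 / 0.0099
Re = 550.76 / 0.0099
Re = 55632


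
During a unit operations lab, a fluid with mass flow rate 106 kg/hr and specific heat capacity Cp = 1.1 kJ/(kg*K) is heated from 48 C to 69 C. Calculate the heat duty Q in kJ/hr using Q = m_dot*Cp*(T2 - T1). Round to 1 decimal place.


Q = m_dot * Cp * (T2 - T1)
Q = 106 * 1.1 * (69 - 48)
Q = 106 * 1.1 * 21
Q = 2448.6 kJ/hr


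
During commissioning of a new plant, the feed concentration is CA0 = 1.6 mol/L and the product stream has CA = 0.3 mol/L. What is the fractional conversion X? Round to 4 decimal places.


X = (CA0 - CA) / CA0
X = (1.6 - 0.3) / 1.6
X = 1.3 / 1.6
X = 0.8125


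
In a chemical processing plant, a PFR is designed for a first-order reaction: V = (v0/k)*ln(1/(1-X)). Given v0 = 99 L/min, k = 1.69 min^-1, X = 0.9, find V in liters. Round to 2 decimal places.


V = (v0/k) * ln(1/(1-X))
V = (99/1.69) * ln(1/(1-0.9))
V = 58.579882 * ln(10.0)
V = 58.579882 * 2.302585
V = 134.89 L


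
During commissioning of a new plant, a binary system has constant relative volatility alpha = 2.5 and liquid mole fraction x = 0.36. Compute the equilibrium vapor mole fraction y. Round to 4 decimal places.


y = alpha*x / (1 + (alpha-1)*x)
y = 2.5*0.36 / (1 + (2.5-1)*0.36)
y = 0.9 / (1 + 0.54)
y = 0.9 / 1.54
y = 0.5844


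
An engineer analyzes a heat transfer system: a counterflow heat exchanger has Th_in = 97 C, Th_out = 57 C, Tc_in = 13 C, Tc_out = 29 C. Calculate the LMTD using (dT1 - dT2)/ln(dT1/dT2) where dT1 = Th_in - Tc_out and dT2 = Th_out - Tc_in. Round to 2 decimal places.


dT1 = Th_in - Tc_out = 97 - 29 = 68
dT2 = Th_out - Tc_in = 57 - 13 = 44
LMTD = (dT1 - dT2) / ln(dT1/dT2)
LMTD = (68 - 44) / ln(68/44)
LMTD = 55.13 K


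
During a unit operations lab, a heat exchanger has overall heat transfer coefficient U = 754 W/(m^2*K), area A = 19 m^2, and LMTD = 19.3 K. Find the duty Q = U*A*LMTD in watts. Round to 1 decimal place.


Q = U * A * LMTD
Q = 754 * 19 * 19.3
Q = 276491.8 W


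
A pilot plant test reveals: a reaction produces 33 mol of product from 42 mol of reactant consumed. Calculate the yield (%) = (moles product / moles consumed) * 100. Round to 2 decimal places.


Yield = (moles product / moles consumed) * 100%
Yield = (33 / 42) * 100
Yield = 0.7857 * 100
Yield = 78.57%


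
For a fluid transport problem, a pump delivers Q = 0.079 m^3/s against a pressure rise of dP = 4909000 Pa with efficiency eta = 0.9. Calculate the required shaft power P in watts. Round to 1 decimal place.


P = Q * dP / eta
P = 0.079 * 4909000 / 0.9
P = 387811.0 / 0.9
P = 430901.1 W


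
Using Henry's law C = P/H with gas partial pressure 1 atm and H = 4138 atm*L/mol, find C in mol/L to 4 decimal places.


C = P / H
C = 1 / 4138
C = 0.0002 mol/L


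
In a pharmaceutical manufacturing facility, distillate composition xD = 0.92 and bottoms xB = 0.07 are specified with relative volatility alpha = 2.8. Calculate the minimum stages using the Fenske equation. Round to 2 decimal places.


N_min = ln((xD*(1-xB))/(xB*(1-xD))) / ln(alpha)
Numerator inside ln: 0.8556 / 0.0056 = 152.785714
ln(152.785714) = 5.029036
ln(alpha) = ln(2.8) = 1.029619
N_min = 5.029036 / 1.029619 = 4.88


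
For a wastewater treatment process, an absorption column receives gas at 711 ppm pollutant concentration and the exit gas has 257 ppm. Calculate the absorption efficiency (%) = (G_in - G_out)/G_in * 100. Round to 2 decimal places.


Efficiency = (G_in - G_out) / G_in * 100%
Efficiency = (711 - 257) / 711 * 100
Efficiency = 454 / 711 * 100
Efficiency = 63.85%


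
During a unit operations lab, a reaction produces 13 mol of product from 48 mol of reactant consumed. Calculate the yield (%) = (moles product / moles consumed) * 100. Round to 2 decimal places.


Yield = (moles product / moles consumed) * 100%
Yield = (13 / 48) * 100
Yield = 0.2708 * 100
Yield = 27.08%


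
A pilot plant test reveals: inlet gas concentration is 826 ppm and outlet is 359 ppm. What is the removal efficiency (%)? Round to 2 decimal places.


Efficiency = (G_in - G_out) / G_in * 100%
Efficiency = (826 - 359) / 826 * 100
Efficiency = 467 / 826 * 100
Efficiency = 56.54%
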